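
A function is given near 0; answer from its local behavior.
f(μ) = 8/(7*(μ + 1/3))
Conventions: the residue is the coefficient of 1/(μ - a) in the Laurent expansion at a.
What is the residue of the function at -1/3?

At the order-1 pole -1/3 set g(μ) = (μ - (-1/3))*f(μ) = 8/7.
Simple pole: residue = g(a) at a = -1/3, which is 8/7.

The residue is 8/7.


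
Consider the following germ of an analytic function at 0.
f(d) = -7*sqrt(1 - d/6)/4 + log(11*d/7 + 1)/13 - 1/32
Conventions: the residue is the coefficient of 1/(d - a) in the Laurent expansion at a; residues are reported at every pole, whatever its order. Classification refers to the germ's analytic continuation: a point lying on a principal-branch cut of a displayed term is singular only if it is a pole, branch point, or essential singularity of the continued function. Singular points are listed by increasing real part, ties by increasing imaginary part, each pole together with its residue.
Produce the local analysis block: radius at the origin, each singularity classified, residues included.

Branch term (-7/4)*sqrt(1 - d/(6)): its argument vanishes at d = 6, a square-root branch point, modulus 6.
Branch term (1/13)*log(1 - d/(-7/11)): its argument vanishes at d = -7/11, a logarithmic branch point, modulus 7/11.
The radius of convergence is the smallest modulus among the singular points: 7/11.
List the singular points by increasing real part (a conjugate pair: the negative imaginary part first).

Radius of convergence at 0: 7/11.
At -7/11: a logarithmic branch point.
At 6: an algebraic (square-root) branch point.


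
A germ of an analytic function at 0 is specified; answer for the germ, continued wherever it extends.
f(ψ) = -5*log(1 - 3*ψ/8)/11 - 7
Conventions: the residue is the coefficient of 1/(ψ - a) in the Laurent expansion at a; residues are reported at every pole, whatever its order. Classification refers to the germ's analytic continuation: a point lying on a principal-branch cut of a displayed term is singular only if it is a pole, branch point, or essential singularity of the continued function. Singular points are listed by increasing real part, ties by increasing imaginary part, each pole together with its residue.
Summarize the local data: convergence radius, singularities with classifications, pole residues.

Branch term (-5/11)*log(1 - ψ/(8/3)): its argument vanishes at ψ = 8/3, a logarithmic branch point, modulus 8/3.
The radius of convergence is the smallest modulus among the singular points: 8/3.

Radius of convergence at 0: 8/3.
At 8/3: a logarithmic branch point.


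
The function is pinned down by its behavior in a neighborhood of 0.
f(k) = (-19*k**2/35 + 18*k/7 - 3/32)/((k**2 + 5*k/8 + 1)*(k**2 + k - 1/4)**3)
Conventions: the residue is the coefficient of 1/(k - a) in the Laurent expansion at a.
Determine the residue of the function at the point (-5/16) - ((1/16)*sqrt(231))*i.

The residue is (-208756504/667164155) + ((17353064/629040489)*sqrt(231))*i.

The factor k**2 + 5*k/8 + 1 splits as (k - a)(k - a') with a = (-5/16) - ((1/16)*sqrt(231))*i, a' = (-5/16) + ((1/16)*sqrt(231))*i. At the order-1 pole a set g(k) = (k - a)*f(k) = [(-19*k**2/35 + 18*k/7 - 3/32)/(k**2 + k - 1/4)**3] / (k - a').
Simple pole: residue = g(a) at a = (-5/16) - ((1/16)*sqrt(231))*i, which is (-208756504/667164155) + ((17353064/629040489)*sqrt(231))*i.


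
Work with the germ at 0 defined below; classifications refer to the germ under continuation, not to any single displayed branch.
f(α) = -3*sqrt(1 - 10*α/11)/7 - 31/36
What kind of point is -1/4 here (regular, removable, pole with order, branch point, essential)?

The point is a regular point.

There is no denominator, hence no pole anywhere.
Branch term sqrt(1 - α/(11/10)): argument at -1/4 is 27/22, nonzero, so -1/4 is not its branch point (a point on a principal cut is still regular for the continued germ).
So the germ continues analytically to -1/4.


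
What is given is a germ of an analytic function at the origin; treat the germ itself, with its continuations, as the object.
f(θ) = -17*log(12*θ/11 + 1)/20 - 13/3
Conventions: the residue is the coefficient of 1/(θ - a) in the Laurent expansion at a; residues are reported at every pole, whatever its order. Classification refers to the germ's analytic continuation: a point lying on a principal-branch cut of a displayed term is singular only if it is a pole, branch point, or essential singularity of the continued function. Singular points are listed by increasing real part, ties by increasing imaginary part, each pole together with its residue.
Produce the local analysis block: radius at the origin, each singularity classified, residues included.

Radius of convergence at 0: 11/12.
At -11/12: a logarithmic branch point.

Branch term (-17/20)*log(1 - θ/(-11/12)): its argument vanishes at θ = -11/12, a logarithmic branch point, modulus 11/12.
The radius of convergence is the smallest modulus among the singular points: 11/12.


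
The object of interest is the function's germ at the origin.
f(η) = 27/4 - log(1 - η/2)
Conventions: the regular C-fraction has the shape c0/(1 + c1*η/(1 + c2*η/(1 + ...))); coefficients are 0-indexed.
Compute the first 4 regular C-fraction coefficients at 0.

Taylor coefficients (expand at 0): a_0 = 27/4, a_1 = 1/2, a_2 = 1/8, a_3 = 1/24.
c0 = a_0 = 27/4. Peel one level at a time: if S = 1 + c*η/S' with S'(0) = 1, then c is the η-coefficient of S and S' = c*η/(S - 1).
S_1 = c0/f = 1 + (-2/27)*η + (-19/1458)*η^2 + ...; c1 = -2/27.
S_2 = c1*η/(S_1 - 1) = 1 + (-19/108)*η + (-1/48)*η^2 + ...; c2 = -19/108.
S_3 = c2*η/(S_2 - 1) = 1 + (-9/76)*η + ...; c3 = -9/76.

The regular C-fraction coefficients are [27/4, -2/27, -19/108, -9/76].


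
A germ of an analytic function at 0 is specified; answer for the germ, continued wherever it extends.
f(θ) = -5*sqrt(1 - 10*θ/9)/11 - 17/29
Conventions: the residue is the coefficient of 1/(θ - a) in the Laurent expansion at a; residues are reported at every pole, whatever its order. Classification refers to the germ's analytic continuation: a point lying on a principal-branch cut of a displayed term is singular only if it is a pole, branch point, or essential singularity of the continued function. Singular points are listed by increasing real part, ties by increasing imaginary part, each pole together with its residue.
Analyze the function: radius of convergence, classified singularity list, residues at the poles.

Branch term (-5/11)*sqrt(1 - θ/(9/10)): its argument vanishes at θ = 9/10, a square-root branch point, modulus 9/10.
The radius of convergence is the smallest modulus among the singular points: 9/10.

Radius of convergence at 0: 9/10.
At 9/10: an algebraic (square-root) branch point.


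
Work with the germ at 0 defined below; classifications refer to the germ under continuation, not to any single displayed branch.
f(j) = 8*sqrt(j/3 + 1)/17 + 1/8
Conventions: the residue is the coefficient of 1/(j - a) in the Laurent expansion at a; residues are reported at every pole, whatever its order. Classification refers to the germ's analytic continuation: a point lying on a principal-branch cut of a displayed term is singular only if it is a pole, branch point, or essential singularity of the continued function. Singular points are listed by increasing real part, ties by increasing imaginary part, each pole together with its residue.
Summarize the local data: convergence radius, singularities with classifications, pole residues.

Branch term (8/17)*sqrt(1 - j/(-3)): its argument vanishes at j = -3, a square-root branch point, modulus 3.
The radius of convergence is the smallest modulus among the singular points: 3.

Radius of convergence at 0: 3.
At -3: an algebraic (square-root) branch point.


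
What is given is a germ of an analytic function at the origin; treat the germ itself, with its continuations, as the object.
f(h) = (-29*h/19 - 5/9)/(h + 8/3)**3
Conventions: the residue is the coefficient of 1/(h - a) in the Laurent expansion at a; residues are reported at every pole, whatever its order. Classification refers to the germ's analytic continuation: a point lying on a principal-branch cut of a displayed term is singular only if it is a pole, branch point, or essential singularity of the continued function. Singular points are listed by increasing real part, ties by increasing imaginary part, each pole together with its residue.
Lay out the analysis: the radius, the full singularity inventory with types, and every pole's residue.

Denominator factor (h + 8/3)^3: pole of order 3 at -8/3, modulus 8/3.
The radius of convergence is the smallest modulus among the singular points: 8/3.
At the order-3 pole -8/3 set g(h) = (h - (-8/3))^3*f(h) = -29*h/19 - 5/9.
Order-3 pole: residue = g''(a)/2; g''(-8/3) = 0, so the residue is 0.

Radius of convergence at 0: 8/3.
At -8/3: a pole of order 3; residue 0.


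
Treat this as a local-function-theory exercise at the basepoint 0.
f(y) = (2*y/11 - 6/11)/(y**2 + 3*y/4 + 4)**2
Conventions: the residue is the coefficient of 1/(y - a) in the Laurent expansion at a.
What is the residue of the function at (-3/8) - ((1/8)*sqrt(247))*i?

The factor y**2 + 3*y/4 + 4 splits as (y - a)(y - a') with a = (-3/8) - ((1/8)*sqrt(247))*i, a' = (-3/8) + ((1/8)*sqrt(247))*i. At the order-2 pole a set g(y) = (y - a)^2*f(y) = [2*y/11 - 6/11] / (y - a')^2.
Order-2 pole: residue = g'(a); g'((-3/8) - ((1/8)*sqrt(247))*i) = -((864/671099)*sqrt(247))*i, so the residue is -((864/671099)*sqrt(247))*i.

The residue is -((864/671099)*sqrt(247))*i.


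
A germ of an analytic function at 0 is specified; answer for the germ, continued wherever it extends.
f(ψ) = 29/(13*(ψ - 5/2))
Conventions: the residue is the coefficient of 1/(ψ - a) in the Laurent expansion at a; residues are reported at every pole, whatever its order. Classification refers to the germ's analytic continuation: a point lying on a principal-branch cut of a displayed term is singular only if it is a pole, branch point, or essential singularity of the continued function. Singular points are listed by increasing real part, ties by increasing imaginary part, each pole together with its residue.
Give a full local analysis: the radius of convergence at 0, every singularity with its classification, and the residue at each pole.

Denominator factor (ψ - 5/2): pole of order 1 at 5/2, modulus 5/2.
The radius of convergence is the smallest modulus among the singular points: 5/2.
At the order-1 pole 5/2 set g(ψ) = (ψ - (5/2))*f(ψ) = 29/13.
Simple pole: residue = g(a) at a = 5/2, which is 29/13.

Radius of convergence at 0: 5/2.
At 5/2: a pole of order 1; residue 29/13.


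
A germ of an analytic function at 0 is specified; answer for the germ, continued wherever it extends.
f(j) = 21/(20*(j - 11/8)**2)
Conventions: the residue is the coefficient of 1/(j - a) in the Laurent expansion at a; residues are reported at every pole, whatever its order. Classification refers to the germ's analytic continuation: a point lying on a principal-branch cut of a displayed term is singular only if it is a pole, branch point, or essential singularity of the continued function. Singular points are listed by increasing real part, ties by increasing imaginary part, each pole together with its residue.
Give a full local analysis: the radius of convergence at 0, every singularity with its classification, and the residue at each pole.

Radius of convergence at 0: 11/8.
At 11/8: a pole of order 2; residue 0.

Denominator factor (j - 11/8)^2: pole of order 2 at 11/8, modulus 11/8.
The radius of convergence is the smallest modulus among the singular points: 11/8.
At the order-2 pole 11/8 set g(j) = (j - (11/8))^2*f(j) = 21/20.
Order-2 pole: residue = g'(a); g'(11/8) = 0, so the residue is 0.


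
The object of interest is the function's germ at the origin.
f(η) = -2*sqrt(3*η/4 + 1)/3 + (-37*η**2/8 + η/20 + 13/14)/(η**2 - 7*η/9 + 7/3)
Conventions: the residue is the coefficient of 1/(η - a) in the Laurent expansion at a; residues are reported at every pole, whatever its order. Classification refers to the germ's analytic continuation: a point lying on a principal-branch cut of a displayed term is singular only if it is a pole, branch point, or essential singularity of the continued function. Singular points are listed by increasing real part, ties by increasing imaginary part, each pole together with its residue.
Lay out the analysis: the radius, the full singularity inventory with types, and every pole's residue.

Denominator factor (η**2 - 7*η/9 + 7/3): discriminant -707/81, complex-conjugate roots (7/18) + ((1/18)*sqrt(707))*i and (7/18) - ((1/18)*sqrt(707))*i; poles of order 1, moduli (1/3)*sqrt(21) and (1/3)*sqrt(21).
Branch term (-2/3)*sqrt(1 - η/(-4/3)): its argument vanishes at η = -4/3, a square-root branch point, modulus 4/3.
The radius of convergence is the smallest modulus among the singular points: 4/3.
The branch term is analytic at (7/18) - ((1/18)*sqrt(707))*i and contributes nothing to the residue; only the rational part matters.
The factor η**2 - 7*η/9 + 7/3 splits as (η - a)(η - a') with a = (7/18) - ((1/18)*sqrt(707))*i, a' = (7/18) + ((1/18)*sqrt(707))*i. At the order-1 pole a set g(η) = (η - a)*(rational part) = [-37*η**2/8 + η/20 + 13/14] / (η - a').
Simple pole: residue = g(a) at a = (7/18) - ((1/18)*sqrt(707))*i, which is (-1277/720) + ((469057/3563280)*sqrt(707))*i.
The branch term is analytic at (7/18) + ((1/18)*sqrt(707))*i and contributes nothing to the residue; only the rational part matters.
The factor η**2 - 7*η/9 + 7/3 splits as (η - a)(η - a') with a = (7/18) + ((1/18)*sqrt(707))*i, a' = (7/18) - ((1/18)*sqrt(707))*i. At the order-1 pole a set g(η) = (η - a)*(rational part) = [-37*η**2/8 + η/20 + 13/14] / (η - a').
Simple pole: residue = g(a) at a = (7/18) + ((1/18)*sqrt(707))*i, which is (-1277/720) - ((469057/3563280)*sqrt(707))*i.
List the singular points by increasing real part (a conjugate pair: the negative imaginary part first).

Radius of convergence at 0: 4/3.
At -4/3: an algebraic (square-root) branch point.
At (7/18) - ((1/18)*sqrt(707))*i: a pole of order 1; residue (-1277/720) + ((469057/3563280)*sqrt(707))*i.
At (7/18) + ((1/18)*sqrt(707))*i: a pole of order 1; residue (-1277/720) - ((469057/3563280)*sqrt(707))*i.


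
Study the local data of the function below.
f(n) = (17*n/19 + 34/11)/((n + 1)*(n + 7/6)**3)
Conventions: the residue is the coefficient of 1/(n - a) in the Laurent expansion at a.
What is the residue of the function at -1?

At the order-1 pole -1 set g(n) = (n - (-1))*f(n) = (17*n/19 + 34/11)/(n + 7/6)**3.
Simple pole: residue = g(a) at a = -1, which is 99144/209.

The residue is 99144/209.


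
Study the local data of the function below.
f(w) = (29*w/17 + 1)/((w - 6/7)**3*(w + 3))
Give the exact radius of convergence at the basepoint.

The radius of convergence is 6/7.

Denominator factor (w - 6/7)^3: pole of order 3 at 6/7, modulus 6/7.
Denominator factor (w + 3): pole of order 1 at -3, modulus 3.
The radius of convergence is the smallest modulus among the singular points: 6/7.


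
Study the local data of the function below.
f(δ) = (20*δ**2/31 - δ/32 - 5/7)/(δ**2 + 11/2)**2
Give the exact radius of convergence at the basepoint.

Denominator factor (δ**2 + 11/2)^2: discriminant -22, complex-conjugate roots ((1/2)*sqrt(22))*i and -((1/2)*sqrt(22))*i; poles of order 2, moduli (1/2)*sqrt(22) and (1/2)*sqrt(22).
The radius of convergence is the smallest modulus among the singular points: (1/2)*sqrt(22).

The radius of convergence is (1/2)*sqrt(22).


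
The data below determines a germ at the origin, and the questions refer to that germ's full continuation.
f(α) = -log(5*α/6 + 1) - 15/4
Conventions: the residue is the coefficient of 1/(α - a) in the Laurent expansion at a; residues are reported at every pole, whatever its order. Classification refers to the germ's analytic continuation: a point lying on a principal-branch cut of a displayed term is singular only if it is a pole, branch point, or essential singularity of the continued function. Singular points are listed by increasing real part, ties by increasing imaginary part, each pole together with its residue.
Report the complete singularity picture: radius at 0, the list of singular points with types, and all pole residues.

Branch term (-1)*log(1 - α/(-6/5)): its argument vanishes at α = -6/5, a logarithmic branch point, modulus 6/5.
The radius of convergence is the smallest modulus among the singular points: 6/5.

Radius of convergence at 0: 6/5.
At -6/5: a logarithmic branch point.


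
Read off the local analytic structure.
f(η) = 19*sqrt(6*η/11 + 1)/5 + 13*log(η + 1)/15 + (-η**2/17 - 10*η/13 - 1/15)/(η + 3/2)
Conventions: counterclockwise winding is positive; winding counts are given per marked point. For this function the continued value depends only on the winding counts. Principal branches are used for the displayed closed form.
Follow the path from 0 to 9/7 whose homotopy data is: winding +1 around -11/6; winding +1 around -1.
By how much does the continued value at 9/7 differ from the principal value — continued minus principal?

The rational part is single-valued and drops out of the difference; each branch term changes only by its own monodromy.
(13/15)*log(1 - η/(-1)): each positive loop around -1 adds 2*pi*i to the log, so winding +1 contributes (13/15)*(1)*2*pi*i = (26/15)*pi*i.
(19/5)*sqrt(1 - η/(-11/6)): winding +1 is odd, the square root flips sign, contributing -2*(19/5)*sqrt(1 - (9/7)/(-11/6)) = -2*(19/5)*sqrt(131/77) = -(38/385)*sqrt(10087).
Summing the contributions at η = 9/7 gives (-(38/385)*sqrt(10087)) + ((26/15)*pi)*i.

Continued minus principal equals (-(38/385)*sqrt(10087)) + ((26/15)*pi)*i.


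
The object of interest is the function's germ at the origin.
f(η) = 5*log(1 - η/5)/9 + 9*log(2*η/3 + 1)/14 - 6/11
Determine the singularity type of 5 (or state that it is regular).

The point is a logarithmic branch point.

The term (5/9)*log(1 - η/(5)) has argument 1 - 5/(5) = 0 at 5: a logarithmic (infinitely-sheeted) branch point; the remaining terms are analytic or single-valued there.


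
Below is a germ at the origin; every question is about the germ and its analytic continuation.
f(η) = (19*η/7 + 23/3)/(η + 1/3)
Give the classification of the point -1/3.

The denominator factor η + 1/3 vanishes at -1/3 and appears to the power 1; the numerator there equals 142/21, nonzero, and no other factor vanishes.
Hence a pole whose order is the multiplicity, 1.

The point is a pole of order 1.


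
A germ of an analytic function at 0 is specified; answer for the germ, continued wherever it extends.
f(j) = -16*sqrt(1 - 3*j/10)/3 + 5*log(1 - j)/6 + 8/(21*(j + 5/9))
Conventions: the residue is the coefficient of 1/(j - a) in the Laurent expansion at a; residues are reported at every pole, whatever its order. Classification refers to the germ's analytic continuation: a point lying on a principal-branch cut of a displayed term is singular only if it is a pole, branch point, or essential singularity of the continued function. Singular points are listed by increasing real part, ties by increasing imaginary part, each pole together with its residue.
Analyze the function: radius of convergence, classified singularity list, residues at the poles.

Denominator factor (j + 5/9): pole of order 1 at -5/9, modulus 5/9.
Branch term (5/6)*log(1 - j/(1)): its argument vanishes at j = 1, a logarithmic branch point, modulus 1.
Branch term (-16/3)*sqrt(1 - j/(10/3)): its argument vanishes at j = 10/3, a square-root branch point, modulus 10/3.
The radius of convergence is the smallest modulus among the singular points: 5/9.
The branch terms are analytic at -5/9 and contribute nothing to the residue; only the rational part matters.
At the order-1 pole -5/9 set g(j) = (j - (-5/9))*(rational part) = 8/21.
Simple pole: residue = g(a) at a = -5/9, which is 8/21.
List the singular points by increasing real part (a conjugate pair: the negative imaginary part first).

Radius of convergence at 0: 5/9.
At -5/9: a pole of order 1; residue 8/21.
At 1: a logarithmic branch point.
At 10/3: an algebraic (square-root) branch point.


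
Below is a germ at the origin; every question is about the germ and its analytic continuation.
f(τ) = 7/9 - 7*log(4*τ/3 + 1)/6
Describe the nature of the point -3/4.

The point is a logarithmic branch point.

The term (-7/6)*log(1 - τ/(-3/4)) has argument 1 - -3/4/(-3/4) = 0 at -3/4: a logarithmic (infinitely-sheeted) branch point; the remaining terms are analytic or single-valued there.


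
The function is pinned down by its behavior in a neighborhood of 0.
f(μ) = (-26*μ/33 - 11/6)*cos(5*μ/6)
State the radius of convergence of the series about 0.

The factor cos(5*μ/6) is entire and contributes no finite singular point.
The polynomial part has no poles.
No finite singular points: the Taylor series at 0 converges everywhere.

The radius of convergence is infinite.


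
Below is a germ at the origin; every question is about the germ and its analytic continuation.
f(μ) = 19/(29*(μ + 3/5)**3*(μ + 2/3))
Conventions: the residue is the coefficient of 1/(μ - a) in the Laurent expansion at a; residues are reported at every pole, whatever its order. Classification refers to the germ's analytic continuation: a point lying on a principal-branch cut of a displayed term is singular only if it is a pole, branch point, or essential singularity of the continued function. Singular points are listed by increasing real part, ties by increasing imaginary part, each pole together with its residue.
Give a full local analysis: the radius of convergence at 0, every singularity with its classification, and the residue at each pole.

Radius of convergence at 0: 3/5.
At -2/3: a pole of order 1; residue -64125/29.
At -3/5: a pole of order 3; residue 64125/29.

Denominator factor (μ + 2/3): pole of order 1 at -2/3, modulus 2/3.
Denominator factor (μ + 3/5)^3: pole of order 3 at -3/5, modulus 3/5.
The radius of convergence is the smallest modulus among the singular points: 3/5.
At the order-1 pole -2/3 set g(μ) = (μ - (-2/3))*f(μ) = 19/(29*(μ + 3/5)**3).
Simple pole: residue = g(a) at a = -2/3, which is -64125/29.
At the order-3 pole -3/5 set g(μ) = (μ - (-3/5))^3*f(μ) = 19/(29*(μ + 2/3)).
Order-3 pole: residue = g''(a)/2; g''(-3/5) = 128250/29, so the residue is 64125/29.
List the singular points by increasing real part (a conjugate pair: the negative imaginary part first).


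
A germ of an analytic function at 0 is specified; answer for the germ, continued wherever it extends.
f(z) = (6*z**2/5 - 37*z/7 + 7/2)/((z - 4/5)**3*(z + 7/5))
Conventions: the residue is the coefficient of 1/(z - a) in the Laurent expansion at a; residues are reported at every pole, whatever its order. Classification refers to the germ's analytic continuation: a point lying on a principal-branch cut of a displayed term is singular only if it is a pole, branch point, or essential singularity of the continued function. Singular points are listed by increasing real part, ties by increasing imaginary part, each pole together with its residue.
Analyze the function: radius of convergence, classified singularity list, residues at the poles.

Radius of convergence at 0: 4/5.
At -7/5: a pole of order 1; residue -3313/2662.
At 4/5: a pole of order 3; residue 3313/2662.

Denominator factor (z - 4/5)^3: pole of order 3 at 4/5, modulus 4/5.
Denominator factor (z + 7/5): pole of order 1 at -7/5, modulus 7/5.
The radius of convergence is the smallest modulus among the singular points: 4/5.
At the order-1 pole -7/5 set g(z) = (z - (-7/5))*f(z) = (6*z**2/5 - 37*z/7 + 7/2)/(z - 4/5)**3.
Simple pole: residue = g(a) at a = -7/5, which is -3313/2662.
At the order-3 pole 4/5 set g(z) = (z - (4/5))^3*f(z) = (6*z**2/5 - 37*z/7 + 7/2)/(z + 7/5).
Order-3 pole: residue = g''(a)/2; g''(4/5) = 3313/1331, so the residue is 3313/2662.
List the singular points by increasing real part (a conjugate pair: the negative imaginary part first).


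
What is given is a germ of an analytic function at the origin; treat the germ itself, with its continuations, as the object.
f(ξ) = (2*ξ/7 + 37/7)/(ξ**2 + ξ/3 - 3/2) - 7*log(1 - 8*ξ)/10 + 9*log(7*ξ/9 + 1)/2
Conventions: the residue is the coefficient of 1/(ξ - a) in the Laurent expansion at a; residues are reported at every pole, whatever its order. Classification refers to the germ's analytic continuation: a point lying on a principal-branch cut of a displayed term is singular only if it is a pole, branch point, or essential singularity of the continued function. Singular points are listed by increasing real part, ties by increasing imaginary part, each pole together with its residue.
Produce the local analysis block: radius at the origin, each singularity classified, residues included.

Radius of convergence at 0: 1/8.
At -1/6 - (1/6)*sqrt(55): a pole of order 1; residue 1/7 - (2/7)*sqrt(55).
At -9/7: a logarithmic branch point.
At 1/8: a logarithmic branch point.
At -1/6 + (1/6)*sqrt(55): a pole of order 1; residue 1/7 + (2/7)*sqrt(55).

Denominator factor (ξ**2 + ξ/3 - 3/2): discriminant 55/9, real irrational roots -1/6 + (1/6)*sqrt(55) and -1/6 - (1/6)*sqrt(55); poles of order 1, moduli -1/6 + (1/6)*sqrt(55) and 1/6 + (1/6)*sqrt(55).
Branch term (-7/10)*log(1 - ξ/(1/8)): its argument vanishes at ξ = 1/8, a logarithmic branch point, modulus 1/8.
Branch term (9/2)*log(1 - ξ/(-9/7)): its argument vanishes at ξ = -9/7, a logarithmic branch point, modulus 9/7.
The radius of convergence is the smallest modulus among the singular points: 1/8.
The branch terms are analytic at -1/6 - (1/6)*sqrt(55) and contribute nothing to the residue; only the rational part matters.
The factor ξ**2 + ξ/3 - 3/2 splits as (ξ - a)(ξ - a') with a = -1/6 - (1/6)*sqrt(55), a' = -1/6 + (1/6)*sqrt(55). At the order-1 pole a set g(ξ) = (ξ - a)*(rational part) = [2*ξ/7 + 37/7] / (ξ - a').
Simple pole: residue = g(a) at a = -1/6 - (1/6)*sqrt(55), which is 1/7 - (2/7)*sqrt(55).
The branch terms are analytic at -1/6 + (1/6)*sqrt(55) and contribute nothing to the residue; only the rational part matters.
The factor ξ**2 + ξ/3 - 3/2 splits as (ξ - a)(ξ - a') with a = -1/6 + (1/6)*sqrt(55), a' = -1/6 - (1/6)*sqrt(55). At the order-1 pole a set g(ξ) = (ξ - a)*(rational part) = [2*ξ/7 + 37/7] / (ξ - a').
Simple pole: residue = g(a) at a = -1/6 + (1/6)*sqrt(55), which is 1/7 + (2/7)*sqrt(55).
List the singular points by increasing real part (a conjugate pair: the negative imaginary part first).


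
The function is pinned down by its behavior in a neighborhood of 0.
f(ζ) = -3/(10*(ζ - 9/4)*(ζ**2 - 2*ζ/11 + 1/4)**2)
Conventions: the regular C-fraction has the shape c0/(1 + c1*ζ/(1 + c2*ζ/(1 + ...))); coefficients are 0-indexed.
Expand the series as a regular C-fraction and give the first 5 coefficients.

Taylor coefficients (expand at 0): a_0 = 32/15, a_1 = 6016/1485, a_2 = -1746688/147015, a_3 = -571034624/14554485, a_4 = 48680162816/1440894015.
c0 = a_0 = 32/15. Peel one level at a time: if S = 1 + c*ζ/S' with S'(0) = 1, then c is the ζ-coefficient of S and S' = c*ζ/(S - 1).
S_1 = c0/f = 1 + (-188/99)*ζ + (9992/1089)*ζ^2 + ...; c1 = -188/99.
S_2 = c1*ζ/(S_1 - 1) = 1 + (2498/517)*ζ + (4887532/267289)*ζ^2 + ...; c2 = 2498/517.
S_3 = c2*ζ/(S_2 - 1) = 1 + (-2443766/645733)*ζ + (-1449106/1560001)*ζ^2 + ...; c3 = -2443766/645733.
S_4 = c3*ζ/(S_3 - 1) = 1 + (-374593901/1526131867)*ζ + ...; c4 = -374593901/1526131867.

The regular C-fraction coefficients are [32/15, -188/99, 2498/517, -2443766/645733, -374593901/1526131867].


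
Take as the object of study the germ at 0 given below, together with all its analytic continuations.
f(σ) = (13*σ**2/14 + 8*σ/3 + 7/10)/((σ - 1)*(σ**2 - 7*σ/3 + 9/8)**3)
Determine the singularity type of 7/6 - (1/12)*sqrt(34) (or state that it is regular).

The point is a pole of order 3.

The denominator factor σ**2 - 7*σ/3 + 9/8 vanishes at 7/6 - (1/12)*sqrt(34) and appears to the power 3; the numerator there equals 26683/5040 - (29/72)*sqrt(34), nonzero, and no other factor vanishes.
Hence a pole whose order is the multiplicity, 3.


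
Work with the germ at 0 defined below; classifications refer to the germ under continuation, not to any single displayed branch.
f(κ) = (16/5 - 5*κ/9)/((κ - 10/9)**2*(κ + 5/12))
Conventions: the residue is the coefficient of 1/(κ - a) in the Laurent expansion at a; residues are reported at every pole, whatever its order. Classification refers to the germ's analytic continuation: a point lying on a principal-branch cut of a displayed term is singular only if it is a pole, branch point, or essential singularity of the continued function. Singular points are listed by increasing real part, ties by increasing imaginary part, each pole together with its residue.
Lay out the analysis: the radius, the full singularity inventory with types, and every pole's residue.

Denominator factor (κ - 10/9)^2: pole of order 2 at 10/9, modulus 10/9.
Denominator factor (κ + 5/12): pole of order 1 at -5/12, modulus 5/12.
The radius of convergence is the smallest modulus among the singular points: 5/12.
At the order-1 pole -5/12 set g(κ) = (κ - (-5/12))*f(κ) = (16/5 - 5*κ/9)/(κ - 10/9)**2.
Simple pole: residue = g(a) at a = -5/12, which is 22236/15125.
At the order-2 pole 10/9 set g(κ) = (κ - (10/9))^2*f(κ) = (16/5 - 5*κ/9)/(κ + 5/12).
Order-2 pole: residue = g'(a); g'(10/9) = -22236/15125, so the residue is -22236/15125.
List the singular points by increasing real part (a conjugate pair: the negative imaginary part first).

Radius of convergence at 0: 5/12.
At -5/12: a pole of order 1; residue 22236/15125.
At 10/9: a pole of order 2; residue -22236/15125.


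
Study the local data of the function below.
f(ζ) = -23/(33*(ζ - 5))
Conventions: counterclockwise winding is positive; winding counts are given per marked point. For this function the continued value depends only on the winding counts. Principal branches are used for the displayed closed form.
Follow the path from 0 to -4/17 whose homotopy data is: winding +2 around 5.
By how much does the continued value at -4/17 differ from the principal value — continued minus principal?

Continued minus principal equals 0.

The function is rational, hence single-valued: continuing it around any pole returns the same value, so the difference is 0.


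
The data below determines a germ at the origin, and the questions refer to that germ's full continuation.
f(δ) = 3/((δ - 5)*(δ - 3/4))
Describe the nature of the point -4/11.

Denominator factors: δ - 3/4 = -49/44 at δ = -4/11; δ - 5 = -59/11 at δ = -4/11 — none vanishes.
So the germ continues analytically to -4/11.

The point is a regular point.


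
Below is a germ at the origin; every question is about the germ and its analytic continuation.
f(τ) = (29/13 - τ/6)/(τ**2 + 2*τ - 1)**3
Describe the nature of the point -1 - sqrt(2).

The point is a pole of order 3.

The denominator factor τ**2 + 2*τ - 1 vanishes at -1 - sqrt(2) and appears to the power 3; the numerator there equals 187/78 + (1/6)*sqrt(2), nonzero, and no other factor vanishes.
Hence a pole whose order is the multiplicity, 3.


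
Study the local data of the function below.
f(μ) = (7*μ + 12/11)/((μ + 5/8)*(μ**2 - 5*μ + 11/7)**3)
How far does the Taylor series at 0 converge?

Denominator factor (μ**2 - 5*μ + 11/7)^3: discriminant 131/7, real irrational roots 5/2 + (1/14)*sqrt(917) and 5/2 - (1/14)*sqrt(917); poles of order 3, moduli 5/2 + (1/14)*sqrt(917) and 5/2 - (1/14)*sqrt(917).
Denominator factor (μ + 5/8): pole of order 1 at -5/8, modulus 5/8.
The radius of convergence is the smallest modulus among the singular points: 5/2 - (1/14)*sqrt(917).

The radius of convergence is 5/2 - (1/14)*sqrt(917).


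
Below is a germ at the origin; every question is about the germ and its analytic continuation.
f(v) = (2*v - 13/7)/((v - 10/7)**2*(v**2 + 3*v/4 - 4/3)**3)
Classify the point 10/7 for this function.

The point is a pole of order 2.

The denominator factor v - 10/7 vanishes at 10/7 and appears to the power 2; the numerator there equals 1, nonzero, and no other factor vanishes.
Hence a pole whose order is the multiplicity, 2.


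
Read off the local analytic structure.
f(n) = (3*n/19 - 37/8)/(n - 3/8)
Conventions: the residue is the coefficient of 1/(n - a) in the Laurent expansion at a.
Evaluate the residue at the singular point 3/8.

At the order-1 pole 3/8 set g(n) = (n - (3/8))*f(n) = 3*n/19 - 37/8.
Simple pole: residue = g(a) at a = 3/8, which is -347/76.

The residue is -347/76.


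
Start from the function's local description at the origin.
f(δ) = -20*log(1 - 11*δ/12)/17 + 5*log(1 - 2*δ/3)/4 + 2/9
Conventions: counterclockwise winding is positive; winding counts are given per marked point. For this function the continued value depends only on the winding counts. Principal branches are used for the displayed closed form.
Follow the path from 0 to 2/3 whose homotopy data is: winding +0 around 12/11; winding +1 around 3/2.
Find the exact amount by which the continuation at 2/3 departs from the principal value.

The rational part is single-valued and drops out of the difference; each branch term changes only by its own monodromy.
(-20/17)*log(1 - δ/(12/11)): winding 0 around 12/11, so this term returns to its principal value, contribution 0.
(5/4)*log(1 - δ/(3/2)): each positive loop around 3/2 adds 2*pi*i to the log, so winding +1 contributes (5/4)*(1)*2*pi*i = (5/2)*pi*i.
Summing the contributions at δ = 2/3 gives (5/2)*pi*i.

Continued minus principal equals (5/2)*pi*i.


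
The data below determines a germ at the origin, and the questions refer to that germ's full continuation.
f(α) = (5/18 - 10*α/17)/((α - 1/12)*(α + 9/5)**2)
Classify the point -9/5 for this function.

The point is a pole of order 2.

The denominator factor α + 9/5 vanishes at -9/5 and appears to the power 2; the numerator there equals 409/306, nonzero, and no other factor vanishes.
Hence a pole whose order is the multiplicity, 2.


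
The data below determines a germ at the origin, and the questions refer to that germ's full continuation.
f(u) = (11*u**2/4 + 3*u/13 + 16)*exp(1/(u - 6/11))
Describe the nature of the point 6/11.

The exponent 1/(u - (6/11)) has a pole at 6/11, so exp(1/(u - (6/11))) takes every nonzero value near it: an essential singularity (not a pole of any order).

The point is an essential singularity.


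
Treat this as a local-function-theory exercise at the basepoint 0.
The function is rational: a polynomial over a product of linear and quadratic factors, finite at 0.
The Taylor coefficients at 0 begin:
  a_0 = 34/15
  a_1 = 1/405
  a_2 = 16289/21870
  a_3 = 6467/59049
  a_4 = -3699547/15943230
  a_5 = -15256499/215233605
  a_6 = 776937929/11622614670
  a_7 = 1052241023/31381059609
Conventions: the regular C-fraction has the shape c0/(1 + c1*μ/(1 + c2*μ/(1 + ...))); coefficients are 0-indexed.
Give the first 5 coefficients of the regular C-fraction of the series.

The regular C-fraction coefficients are [34/15, -1/918, -5128/17, 6184413/20512, -45/20512].

Taylor coefficients (read off): a_0 = 34/15, a_1 = 1/405, a_2 = 16289/21870, a_3 = 6467/59049, a_4 = -3699547/15943230.
c0 = a_0 = 34/15. Peel one level at a time: if S = 1 + c*μ/S' with S'(0) = 1, then c is the μ-coefficient of S and S' = c*μ/(S - 1).
S_1 = c0/f = 1 + (-1/918)*μ + (-2564/7803)*μ^2 + ...; c1 = -1/918.
S_2 = c1*μ/(S_1 - 1) = 1 + (-5128/17)*μ + (363789/4)*μ^2 + ...; c2 = -5128/17.
S_3 = c2*μ/(S_2 - 1) = 1 + (6184413/20512)*μ + (278298585/420742144)*μ^2 + ...; c3 = 6184413/20512.
S_4 = c3*μ/(S_3 - 1) = 1 + (-45/20512)*μ + ...; c4 = -45/20512.


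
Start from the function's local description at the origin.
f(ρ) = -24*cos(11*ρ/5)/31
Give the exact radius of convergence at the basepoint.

The radius of convergence is infinite.

The factor cos(11*ρ/5) is entire and contributes no finite singular point.
The polynomial part has no poles.
No finite singular points: the Taylor series at 0 converges everywhere.


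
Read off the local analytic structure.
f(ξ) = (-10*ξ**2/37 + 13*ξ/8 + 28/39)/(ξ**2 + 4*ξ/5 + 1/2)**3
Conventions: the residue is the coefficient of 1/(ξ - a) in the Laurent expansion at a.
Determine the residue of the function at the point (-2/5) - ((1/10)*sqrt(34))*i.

The factor ξ**2 + 4*ξ/5 + 1/2 splits as (ξ - a)(ξ - a') with a = (-2/5) - ((1/10)*sqrt(34))*i, a' = (-2/5) + ((1/10)*sqrt(34))*i. At the order-3 pole a set g(ξ) = (ξ - a)^3*f(ξ) = [-10*ξ**2/37 + 13*ξ/8 + 28/39] / (ξ - a')^3.
Order-3 pole: residue = g''(a)/2; g''((-2/5) - ((1/10)*sqrt(34))*i) = -((106875/18905224)*sqrt(34))*i, so the residue is -((106875/37810448)*sqrt(34))*i.

The residue is -((106875/37810448)*sqrt(34))*i.


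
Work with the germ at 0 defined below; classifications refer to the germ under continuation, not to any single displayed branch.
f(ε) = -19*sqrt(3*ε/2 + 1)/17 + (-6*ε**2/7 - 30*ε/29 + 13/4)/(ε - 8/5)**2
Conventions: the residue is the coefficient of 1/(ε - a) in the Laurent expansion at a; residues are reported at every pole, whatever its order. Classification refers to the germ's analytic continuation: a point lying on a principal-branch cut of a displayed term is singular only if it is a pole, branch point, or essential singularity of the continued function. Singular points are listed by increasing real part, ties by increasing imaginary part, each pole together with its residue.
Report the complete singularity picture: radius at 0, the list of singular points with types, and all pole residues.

Radius of convergence at 0: 2/3.
At -2/3: an algebraic (square-root) branch point.
At 8/5: a pole of order 2; residue -3834/1015.

Denominator factor (ε - 8/5)^2: pole of order 2 at 8/5, modulus 8/5.
Branch term (-19/17)*sqrt(1 - ε/(-2/3)): its argument vanishes at ε = -2/3, a square-root branch point, modulus 2/3.
The radius of convergence is the smallest modulus among the singular points: 2/3.
The branch term is analytic at 8/5 and contributes nothing to the residue; only the rational part matters.
At the order-2 pole 8/5 set g(ε) = (ε - (8/5))^2*(rational part) = -6*ε**2/7 - 30*ε/29 + 13/4.
Order-2 pole: residue = g'(a); g'(8/5) = -3834/1015, so the residue is -3834/1015.
List the singular points by increasing real part (a conjugate pair: the negative imaginary part first).


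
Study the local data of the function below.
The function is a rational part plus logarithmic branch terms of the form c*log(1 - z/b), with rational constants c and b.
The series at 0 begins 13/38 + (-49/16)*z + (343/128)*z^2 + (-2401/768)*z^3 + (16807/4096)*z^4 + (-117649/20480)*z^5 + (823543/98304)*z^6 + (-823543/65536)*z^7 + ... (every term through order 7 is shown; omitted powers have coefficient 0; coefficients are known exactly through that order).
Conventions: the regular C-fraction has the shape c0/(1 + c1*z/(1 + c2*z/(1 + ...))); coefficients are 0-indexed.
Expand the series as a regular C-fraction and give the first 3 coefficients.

Taylor coefficients (read off): a_0 = 13/38, a_1 = -49/16, a_2 = 343/128.
c0 = a_0 = 13/38. Peel one level at a time: if S = 1 + c*z/S' with S'(0) = 1, then c is the z-coefficient of S and S' = c*z/(S - 1).
S_1 = c0/f = 1 + (931/104)*z + (97755/1352)*z^2 + ...; c1 = 931/104.
S_2 = c1*z/(S_1 - 1) = 1 + (-105/13)*z + ...; c2 = -105/13.

The regular C-fraction coefficients are [13/38, 931/104, -105/13].


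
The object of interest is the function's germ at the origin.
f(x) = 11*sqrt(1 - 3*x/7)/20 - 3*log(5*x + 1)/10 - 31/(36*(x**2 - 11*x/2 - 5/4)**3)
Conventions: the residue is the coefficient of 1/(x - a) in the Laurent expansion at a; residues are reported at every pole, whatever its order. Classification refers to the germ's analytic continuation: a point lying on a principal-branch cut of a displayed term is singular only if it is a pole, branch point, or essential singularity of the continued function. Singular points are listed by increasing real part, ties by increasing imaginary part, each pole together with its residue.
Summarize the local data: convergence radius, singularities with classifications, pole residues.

Radius of convergence at 0: 1/5.
At 11/4 - (1/4)*sqrt(141): a pole of order 3; residue (496/8409663)*sqrt(141).
At -1/5: a logarithmic branch point.
At 7/3: an algebraic (square-root) branch point.
At 11/4 + (1/4)*sqrt(141): a pole of order 3; residue -(496/8409663)*sqrt(141).
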